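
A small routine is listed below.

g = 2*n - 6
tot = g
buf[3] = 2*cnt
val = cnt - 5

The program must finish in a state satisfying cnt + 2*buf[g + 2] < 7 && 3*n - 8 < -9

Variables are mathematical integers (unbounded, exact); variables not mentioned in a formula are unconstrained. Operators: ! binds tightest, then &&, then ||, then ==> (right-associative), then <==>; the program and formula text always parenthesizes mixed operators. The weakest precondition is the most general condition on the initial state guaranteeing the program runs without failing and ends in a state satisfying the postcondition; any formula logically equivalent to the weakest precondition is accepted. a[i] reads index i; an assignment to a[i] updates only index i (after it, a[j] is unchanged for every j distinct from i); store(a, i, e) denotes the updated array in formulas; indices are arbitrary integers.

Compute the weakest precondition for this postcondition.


Working backward. After the program, the postcondition cnt + 2*buf[g + 2] < 7 && 3*n - 8 < -9 must hold; in canonical form it is 2*buf[g + 2] + cnt < 7 && 3*n < -1.
Before val := cnt - 5: 2*buf[g + 2] + cnt < 7 && 3*n < -1
Before buf[3] := 2*cnt: 2*store(buf, 3, 2*cnt)[g + 2] + cnt < 7 && 3*n < -1
Before tot := g: 2*store(buf, 3, 2*cnt)[g + 2] + cnt < 7 && 3*n < -1
Before g := 2*n - 6: 2*store(buf, 3, 2*cnt)[2*n - 4] + cnt < 7 && 3*n < -1
Answer: WP = 2*store(buf, 3, 2*cnt)[2*n - 4] + cnt < 7 && 3*n < -1


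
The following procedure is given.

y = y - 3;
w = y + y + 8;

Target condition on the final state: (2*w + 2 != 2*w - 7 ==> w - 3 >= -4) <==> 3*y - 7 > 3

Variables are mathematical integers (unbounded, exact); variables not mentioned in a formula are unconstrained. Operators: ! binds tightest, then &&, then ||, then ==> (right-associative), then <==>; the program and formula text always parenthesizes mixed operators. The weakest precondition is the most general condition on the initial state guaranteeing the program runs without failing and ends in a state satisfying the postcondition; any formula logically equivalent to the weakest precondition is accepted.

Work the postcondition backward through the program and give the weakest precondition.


Working backward. After the program, the postcondition (2*w + 2 != 2*w - 7 ==> w - 3 >= -4) <==> 3*y - 7 > 3 must hold; in canonical form it is w >= -1 <==> 3*y > 10.
Before w := y + y + 8: 2*y >= -9 <==> 3*y > 10
Before y := y - 3: 2*y >= -3 <==> 3*y > 19
Answer: WP = 2*y >= -3 <==> 3*y > 19


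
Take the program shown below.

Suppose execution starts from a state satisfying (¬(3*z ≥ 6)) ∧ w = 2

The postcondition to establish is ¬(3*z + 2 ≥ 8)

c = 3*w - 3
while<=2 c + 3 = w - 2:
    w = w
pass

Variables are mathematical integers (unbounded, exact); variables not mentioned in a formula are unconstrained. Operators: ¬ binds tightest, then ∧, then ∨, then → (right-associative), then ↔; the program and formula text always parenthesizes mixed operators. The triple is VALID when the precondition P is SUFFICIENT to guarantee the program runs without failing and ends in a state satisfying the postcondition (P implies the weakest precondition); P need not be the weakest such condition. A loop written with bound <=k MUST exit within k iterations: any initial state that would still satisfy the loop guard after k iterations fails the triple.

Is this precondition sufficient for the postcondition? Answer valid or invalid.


Working backward. After the program, the postcondition ¬(3*z + 2 ≥ 8) must hold; in canonical form it is ¬(3*z ≥ 6).
Before skip: ¬(3*z ≥ 6)
Before the loop (bound <=2), unroll the exhaustion recursion (WP_0 = exit-now case; WP_j = one more guarded iteration, up to j = 2):
  WP_0: (¬(c = w - 5)) ∧ (¬(3*z ≥ 6))
  WP_1: (c = w - 5 → ((¬(c = w - 5)) ∧ (¬(3*z ≥ 6)))) ∧ ((¬(c = w - 5)) → (¬(3*z ≥ 6)))
  WP_2: (c = w - 5 → ((c = w - 5 → ((¬(c = w - 5)) ∧ (¬(3*z ≥ 6)))) ∧ ((¬(c = w - 5)) → (¬(3*z ≥ 6))))) ∧ ((¬(c = w - 5)) → (¬(3*z ≥ 6)))
So before the loop: (c = w - 5 → ((c = w - 5 → ((¬(c = w - 5)) ∧ (¬(3*z ≥ 6)))) ∧ ((¬(c = w - 5)) → (¬(3*z ≥ 6))))) ∧ ((¬(c = w - 5)) → (¬(3*z ≥ 6)))
Before c := 3*w - 3: (2*w = -2 → ((2*w = -2 → ((¬(2*w = -2)) ∧ (¬(3*z ≥ 6)))) ∧ ((¬(2*w = -2)) → (¬(3*z ≥ 6))))) ∧ ((¬(2*w = -2)) → (¬(3*z ≥ 6)))
The weakest precondition is (2*w = -2 → ((2*w = -2 → ((¬(2*w = -2)) ∧ (¬(3*z ≥ 6)))) ∧ ((¬(2*w = -2)) → (¬(3*z ≥ 6))))) ∧ ((¬(2*w = -2)) → (¬(3*z ≥ 6))).
Check whether (¬(3*z ≥ 6)) ∧ w = 2 implies it.
Every state satisfying the precondition satisfies the weakest precondition: the implication holds.
Answer: valid


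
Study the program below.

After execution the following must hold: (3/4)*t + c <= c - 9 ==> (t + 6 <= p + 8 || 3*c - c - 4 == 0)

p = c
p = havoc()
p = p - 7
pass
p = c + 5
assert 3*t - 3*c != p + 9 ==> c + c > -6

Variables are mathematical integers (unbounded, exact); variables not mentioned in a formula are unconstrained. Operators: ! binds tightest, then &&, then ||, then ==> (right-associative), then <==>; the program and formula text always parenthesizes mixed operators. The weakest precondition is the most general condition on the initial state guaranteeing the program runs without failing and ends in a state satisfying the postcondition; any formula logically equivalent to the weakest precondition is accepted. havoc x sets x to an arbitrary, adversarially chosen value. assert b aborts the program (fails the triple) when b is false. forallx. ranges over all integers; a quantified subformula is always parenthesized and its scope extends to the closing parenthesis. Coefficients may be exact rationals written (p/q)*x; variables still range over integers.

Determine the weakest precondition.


Working backward. After the program, the postcondition (3/4)*t + c <= c - 9 ==> (t + 6 <= p + 8 || 3*c - c - 4 == 0) must hold; in canonical form it is (3/4)*t <= -9 ==> (t <= p + 2 || 2*c == 4).
Before assert 3*t - 3*c != p + 9 ==> c + c > -6: (3*t != 3*c + p + 9 ==> 2*c > -6) && ((3/4)*t <= -9 ==> (t <= p + 2 || 2*c == 4))
Before p := c + 5: (3*t != 4*c + 14 ==> 2*c > -6) && ((3/4)*t <= -9 ==> (t <= c + 7 || 2*c == 4))
Before skip: (3*t != 4*c + 14 ==> 2*c > -6) && ((3/4)*t <= -9 ==> (t <= c + 7 || 2*c == 4))
Before p := p - 7: (3*t != 4*c + 14 ==> 2*c > -6) && ((3/4)*t <= -9 ==> (t <= c + 7 || 2*c == 4))
Before havoc p: (3*t != 4*c + 14 ==> 2*c > -6) && ((3/4)*t <= -9 ==> (t <= c + 7 || 2*c == 4))
Before p := c: (3*t != 4*c + 14 ==> 2*c > -6) && ((3/4)*t <= -9 ==> (t <= c + 7 || 2*c == 4))
Answer: WP = (3*t != 4*c + 14 ==> 2*c > -6) && ((3/4)*t <= -9 ==> (t <= c + 7 || 2*c == 4))


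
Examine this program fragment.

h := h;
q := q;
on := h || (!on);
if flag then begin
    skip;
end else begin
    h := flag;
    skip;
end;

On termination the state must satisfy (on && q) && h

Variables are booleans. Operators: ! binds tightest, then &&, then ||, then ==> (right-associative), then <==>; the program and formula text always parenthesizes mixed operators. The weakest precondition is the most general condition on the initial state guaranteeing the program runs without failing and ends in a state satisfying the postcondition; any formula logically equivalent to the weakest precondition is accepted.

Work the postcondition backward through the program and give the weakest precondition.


Working backward. After the program, the postcondition (on && q) && h must hold; in canonical form it is on && q && h.
Then branch requires on && q && h; else branch requires on && q && flag.
Before the if: (flag ==> (on && q && h)) && ((!flag) ==> (on && q && flag))
Before on := h || (!on): (flag ==> ((h || (!on)) && q && h)) && ((!flag) ==> ((h || (!on)) && q && flag))
Before q := q: (flag ==> ((h || (!on)) && q && h)) && ((!flag) ==> ((h || (!on)) && q && flag))
Before h := h: (flag ==> ((h || (!on)) && q && h)) && ((!flag) ==> ((h || (!on)) && q && flag))
Answer: WP = (flag ==> ((h || (!on)) && q && h)) && ((!flag) ==> ((h || (!on)) && q && flag))


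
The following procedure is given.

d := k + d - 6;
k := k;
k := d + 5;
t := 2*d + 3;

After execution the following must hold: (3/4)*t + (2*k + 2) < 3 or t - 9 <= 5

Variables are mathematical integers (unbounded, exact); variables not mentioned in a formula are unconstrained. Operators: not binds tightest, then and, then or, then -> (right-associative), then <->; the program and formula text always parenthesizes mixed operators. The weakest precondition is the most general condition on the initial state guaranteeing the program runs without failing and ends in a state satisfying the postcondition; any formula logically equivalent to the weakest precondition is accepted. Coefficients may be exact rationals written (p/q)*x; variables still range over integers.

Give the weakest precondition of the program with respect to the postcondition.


Working backward. After the program, the postcondition (3/4)*t + (2*k + 2) < 3 or t - 9 <= 5 must hold; in canonical form it is 2*k + (3/4)*t < 1 or t <= 14.
Before t := 2*d + 3: (3/2)*d + 2*k < -5/4 or 2*d <= 11
Before k := d + 5: (7/2)*d < -45/4 or 2*d <= 11
Before k := k: (7/2)*d < -45/4 or 2*d <= 11
Before d := k + d - 6: (7/2)*d + (7/2)*k < 39/4 or 2*d + 2*k <= 23
Answer: WP = (7/2)*d + (7/2)*k < 39/4 or 2*d + 2*k <= 23


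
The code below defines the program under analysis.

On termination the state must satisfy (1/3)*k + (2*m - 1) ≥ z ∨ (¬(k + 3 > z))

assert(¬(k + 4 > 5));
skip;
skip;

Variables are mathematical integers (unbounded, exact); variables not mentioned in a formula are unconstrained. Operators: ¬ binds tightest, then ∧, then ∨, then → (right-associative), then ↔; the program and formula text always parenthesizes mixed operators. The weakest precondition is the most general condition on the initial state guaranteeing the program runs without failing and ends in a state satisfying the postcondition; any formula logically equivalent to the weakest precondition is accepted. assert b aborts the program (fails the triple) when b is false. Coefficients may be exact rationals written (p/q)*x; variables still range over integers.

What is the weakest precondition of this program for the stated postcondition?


Working backward. After the program, the postcondition (1/3)*k + (2*m - 1) ≥ z ∨ (¬(k + 3 > z)) must hold; in canonical form it is (1/3)*k + 2*m ≥ z + 1 ∨ (¬(k > z - 3)).
Before skip: (1/3)*k + 2*m ≥ z + 1 ∨ (¬(k > z - 3))
Before skip: (1/3)*k + 2*m ≥ z + 1 ∨ (¬(k > z - 3))
Before assert ¬(k + 4 > 5): (¬(k > 1)) ∧ ((1/3)*k + 2*m ≥ z + 1 ∨ (¬(k > z - 3)))
Answer: WP = (¬(k > 1)) ∧ ((1/3)*k + 2*m ≥ z + 1 ∨ (¬(k > z - 3)))


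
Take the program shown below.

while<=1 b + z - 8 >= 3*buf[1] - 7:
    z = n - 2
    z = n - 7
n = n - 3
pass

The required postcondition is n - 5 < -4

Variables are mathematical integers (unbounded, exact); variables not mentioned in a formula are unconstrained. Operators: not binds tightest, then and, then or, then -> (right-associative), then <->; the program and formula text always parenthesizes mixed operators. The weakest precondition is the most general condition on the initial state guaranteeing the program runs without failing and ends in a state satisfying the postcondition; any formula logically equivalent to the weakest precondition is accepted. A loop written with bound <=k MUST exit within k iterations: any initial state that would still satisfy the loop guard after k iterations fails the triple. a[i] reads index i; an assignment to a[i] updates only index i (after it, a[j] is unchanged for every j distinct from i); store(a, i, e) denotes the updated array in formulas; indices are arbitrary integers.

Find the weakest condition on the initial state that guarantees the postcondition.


Working backward. After the program, the postcondition n - 5 < -4 must hold; in canonical form it is n < 1.
Before skip: n < 1
Before n := n - 3: n < 4
Before the loop (bound <=1), unroll the exhaustion recursion (WP_0 = exit-now case; WP_j = one more guarded iteration, up to j = 1):
  WP_0: (not (b + z >= 3*buf[1] + 1)) and n < 4
  WP_1: (b + z >= 3*buf[1] + 1 -> ((not (b + n >= 3*buf[1] + 8)) and n < 4)) and ((not (b + z >= 3*buf[1] + 1)) -> n < 4)
So before the loop: (b + z >= 3*buf[1] + 1 -> ((not (b + n >= 3*buf[1] + 8)) and n < 4)) and ((not (b + z >= 3*buf[1] + 1)) -> n < 4)
Answer: WP = (b + z >= 3*buf[1] + 1 -> ((not (b + n >= 3*buf[1] + 8)) and n < 4)) and ((not (b + z >= 3*buf[1] + 1)) -> n < 4)


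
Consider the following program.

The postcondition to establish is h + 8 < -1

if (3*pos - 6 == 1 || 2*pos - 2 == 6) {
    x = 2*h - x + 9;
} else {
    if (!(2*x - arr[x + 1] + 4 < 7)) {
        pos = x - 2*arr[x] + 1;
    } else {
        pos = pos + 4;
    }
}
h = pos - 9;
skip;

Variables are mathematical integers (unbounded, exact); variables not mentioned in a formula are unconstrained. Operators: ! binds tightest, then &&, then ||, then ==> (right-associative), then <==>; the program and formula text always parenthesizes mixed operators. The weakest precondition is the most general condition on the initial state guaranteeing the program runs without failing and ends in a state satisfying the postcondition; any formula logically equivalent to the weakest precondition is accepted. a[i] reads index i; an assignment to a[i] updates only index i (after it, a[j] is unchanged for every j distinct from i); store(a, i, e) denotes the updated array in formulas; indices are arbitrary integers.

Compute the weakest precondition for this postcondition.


Working backward. After the program, the postcondition h + 8 < -1 must hold; in canonical form it is h < -9.
Before skip: h < -9
Before h := pos - 9: pos < 0
Then branch requires pos < 0; else branch requires ((!(2*x < arr[x + 1] + 3)) ==> x < 2*arr[x] - 1) && (2*x < arr[x + 1] + 3 ==> pos < -4).
Before the if: ((3*pos == 7 || 2*pos == 8) ==> pos < 0) && ((!(3*pos == 7 || 2*pos == 8)) ==> (((!(2*x < arr[x + 1] + 3)) ==> x < 2*arr[x] - 1) && (2*x < arr[x + 1] + 3 ==> pos < -4)))
Answer: WP = ((3*pos == 7 || 2*pos == 8) ==> pos < 0) && ((!(3*pos == 7 || 2*pos == 8)) ==> (((!(2*x < arr[x + 1] + 3)) ==> x < 2*arr[x] - 1) && (2*x < arr[x + 1] + 3 ==> pos < -4)))


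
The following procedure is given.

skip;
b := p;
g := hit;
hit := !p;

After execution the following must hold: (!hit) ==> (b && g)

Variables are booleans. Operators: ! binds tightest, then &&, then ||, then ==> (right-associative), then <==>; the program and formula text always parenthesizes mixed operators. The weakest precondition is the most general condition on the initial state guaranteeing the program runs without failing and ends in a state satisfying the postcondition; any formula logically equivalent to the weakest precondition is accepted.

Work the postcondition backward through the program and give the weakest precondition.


Working backward. After the program, (!hit) ==> (b && g) must hold.
Before hit := !p: p ==> (b && g)
Before g := hit: p ==> (b && hit)
Before b := p: p ==> (p && hit)
Before skip: p ==> (p && hit)
Answer: WP = p ==> (p && hit)


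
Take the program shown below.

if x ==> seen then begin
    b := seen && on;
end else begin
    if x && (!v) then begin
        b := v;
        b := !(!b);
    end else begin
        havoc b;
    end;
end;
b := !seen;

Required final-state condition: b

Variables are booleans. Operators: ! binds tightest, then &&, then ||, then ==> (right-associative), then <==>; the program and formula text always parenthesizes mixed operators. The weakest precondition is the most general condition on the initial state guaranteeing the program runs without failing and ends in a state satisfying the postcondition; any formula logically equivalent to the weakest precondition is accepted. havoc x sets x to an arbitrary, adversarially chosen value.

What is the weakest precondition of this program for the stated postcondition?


Working backward. After the program, b must hold.
Before b := !seen: !seen
Then branch requires !seen; else branch requires ((x && (!v)) ==> (!seen)) && ((!(x && (!v))) ==> (!seen)).
Before the if: ((x ==> seen) ==> (!seen)) && ((!(x ==> seen)) ==> (((x && (!v)) ==> (!seen)) && ((!(x && (!v))) ==> (!seen))))
Answer: WP = ((x ==> seen) ==> (!seen)) && ((!(x ==> seen)) ==> (((x && (!v)) ==> (!seen)) && ((!(x && (!v))) ==> (!seen))))


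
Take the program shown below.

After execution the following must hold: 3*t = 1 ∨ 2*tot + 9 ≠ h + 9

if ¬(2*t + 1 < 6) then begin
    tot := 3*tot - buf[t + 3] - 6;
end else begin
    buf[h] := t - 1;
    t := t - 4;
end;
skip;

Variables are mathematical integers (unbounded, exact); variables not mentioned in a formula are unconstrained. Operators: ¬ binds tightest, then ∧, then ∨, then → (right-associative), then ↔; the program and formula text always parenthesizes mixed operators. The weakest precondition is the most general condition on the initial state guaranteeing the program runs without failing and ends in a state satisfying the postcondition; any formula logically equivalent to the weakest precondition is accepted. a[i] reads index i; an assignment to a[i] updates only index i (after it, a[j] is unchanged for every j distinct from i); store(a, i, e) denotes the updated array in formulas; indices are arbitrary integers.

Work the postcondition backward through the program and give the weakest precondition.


Working backward. After the program, the postcondition 3*t = 1 ∨ 2*tot + 9 ≠ h + 9 must hold; in canonical form it is 3*t = 1 ∨ 2*tot ≠ h.
Before skip: 3*t = 1 ∨ 2*tot ≠ h
Then branch requires 3*t = 1 ∨ 6*tot ≠ 2*buf[t + 3] + h + 12; else branch requires 3*t = 13 ∨ 2*tot ≠ h.
Before the if: ((¬(2*t < 5)) → (3*t = 1 ∨ 6*tot ≠ 2*buf[t + 3] + h + 12)) ∧ (2*t < 5 → (3*t = 13 ∨ 2*tot ≠ h))
Answer: WP = ((¬(2*t < 5)) → (3*t = 1 ∨ 6*tot ≠ 2*buf[t + 3] + h + 12)) ∧ (2*t < 5 → (3*t = 13 ∨ 2*tot ≠ h))


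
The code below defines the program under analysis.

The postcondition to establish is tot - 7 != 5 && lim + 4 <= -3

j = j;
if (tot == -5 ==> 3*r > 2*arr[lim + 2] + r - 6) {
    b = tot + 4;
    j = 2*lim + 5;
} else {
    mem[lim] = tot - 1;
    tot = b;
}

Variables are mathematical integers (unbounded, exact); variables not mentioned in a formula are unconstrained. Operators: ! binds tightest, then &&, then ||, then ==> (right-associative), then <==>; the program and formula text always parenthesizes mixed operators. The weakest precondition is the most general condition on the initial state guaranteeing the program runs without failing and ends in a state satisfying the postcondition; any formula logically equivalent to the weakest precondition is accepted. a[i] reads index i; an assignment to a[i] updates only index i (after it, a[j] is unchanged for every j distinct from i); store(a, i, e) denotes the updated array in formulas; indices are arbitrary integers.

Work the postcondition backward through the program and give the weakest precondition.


Working backward. After the program, the postcondition tot - 7 != 5 && lim + 4 <= -3 must hold; in canonical form it is tot != 12 && lim <= -7.
Then branch requires tot != 12 && lim <= -7; else branch requires b != 12 && lim <= -7.
Before the if: ((tot == -5 ==> 2*r > 2*arr[lim + 2] - 6) ==> (tot != 12 && lim <= -7)) && ((!(tot == -5 ==> 2*r > 2*arr[lim + 2] - 6)) ==> (b != 12 && lim <= -7))
Before j := j: ((tot == -5 ==> 2*r > 2*arr[lim + 2] - 6) ==> (tot != 12 && lim <= -7)) && ((!(tot == -5 ==> 2*r > 2*arr[lim + 2] - 6)) ==> (b != 12 && lim <= -7))
Answer: WP = ((tot == -5 ==> 2*r > 2*arr[lim + 2] - 6) ==> (tot != 12 && lim <= -7)) && ((!(tot == -5 ==> 2*r > 2*arr[lim + 2] - 6)) ==> (b != 12 && lim <= -7))


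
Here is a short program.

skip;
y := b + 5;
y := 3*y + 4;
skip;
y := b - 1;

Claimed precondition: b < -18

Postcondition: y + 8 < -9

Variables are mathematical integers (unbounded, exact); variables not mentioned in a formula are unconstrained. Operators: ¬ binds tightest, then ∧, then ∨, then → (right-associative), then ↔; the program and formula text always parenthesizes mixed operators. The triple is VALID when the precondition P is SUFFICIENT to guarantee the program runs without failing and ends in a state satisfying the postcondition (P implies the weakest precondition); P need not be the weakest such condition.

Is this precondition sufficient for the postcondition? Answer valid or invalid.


Working backward. After the program, the postcondition y + 8 < -9 must hold; in canonical form it is y < -17.
Before y := b - 1: b < -16
Before skip: b < -16
Before y := 3*y + 4: b < -16
Before y := b + 5: b < -16
Before skip: b < -16
The weakest precondition is b < -16.
Check whether b < -18 implies it.
Every state satisfying the precondition satisfies the weakest precondition: the implication holds.
Answer: valid


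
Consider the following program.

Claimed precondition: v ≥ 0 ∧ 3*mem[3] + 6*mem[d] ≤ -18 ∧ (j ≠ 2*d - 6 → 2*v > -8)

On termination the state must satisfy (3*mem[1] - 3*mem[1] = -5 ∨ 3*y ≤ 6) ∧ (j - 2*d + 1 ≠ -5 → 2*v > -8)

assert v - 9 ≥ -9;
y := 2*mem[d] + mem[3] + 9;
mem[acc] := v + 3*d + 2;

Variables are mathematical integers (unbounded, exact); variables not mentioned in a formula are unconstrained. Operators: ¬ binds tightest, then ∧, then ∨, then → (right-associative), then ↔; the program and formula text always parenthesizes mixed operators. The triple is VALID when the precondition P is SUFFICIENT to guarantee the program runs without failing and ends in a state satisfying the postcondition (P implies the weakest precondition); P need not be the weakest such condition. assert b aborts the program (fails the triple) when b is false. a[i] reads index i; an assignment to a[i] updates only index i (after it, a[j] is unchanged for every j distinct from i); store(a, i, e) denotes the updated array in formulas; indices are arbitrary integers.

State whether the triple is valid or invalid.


Working backward. After the program, the postcondition (3*mem[1] - 3*mem[1] = -5 ∨ 3*y ≤ 6) ∧ (j - 2*d + 1 ≠ -5 → 2*v > -8) must hold; in canonical form it is 3*y ≤ 6 ∧ (j ≠ 2*d - 6 → 2*v > -8).
Before mem[acc] := v + 3*d + 2: 3*y ≤ 6 ∧ (j ≠ 2*d - 6 → 2*v > -8)
Before y := 2*mem[d] + mem[3] + 9: 3*mem[3] + 6*mem[d] ≤ -21 ∧ (j ≠ 2*d - 6 → 2*v > -8)
Before assert v - 9 ≥ -9: v ≥ 0 ∧ 3*mem[3] + 6*mem[d] ≤ -21 ∧ (j ≠ 2*d - 6 → 2*v > -8)
The weakest precondition is v ≥ 0 ∧ 3*mem[3] + 6*mem[d] ≤ -21 ∧ (j ≠ 2*d - 6 → 2*v > -8).
Check whether v ≥ 0 ∧ 3*mem[3] + 6*mem[d] ≤ -18 ∧ (j ≠ 2*d - 6 → 2*v > -8) implies it.
Countermodel: at the initial state d = 2, j = -2, mem = {[2] = 0, [3] = -6, elsewhere 0}, v = 0, the precondition holds but the weakest precondition fails.
Answer: invalid


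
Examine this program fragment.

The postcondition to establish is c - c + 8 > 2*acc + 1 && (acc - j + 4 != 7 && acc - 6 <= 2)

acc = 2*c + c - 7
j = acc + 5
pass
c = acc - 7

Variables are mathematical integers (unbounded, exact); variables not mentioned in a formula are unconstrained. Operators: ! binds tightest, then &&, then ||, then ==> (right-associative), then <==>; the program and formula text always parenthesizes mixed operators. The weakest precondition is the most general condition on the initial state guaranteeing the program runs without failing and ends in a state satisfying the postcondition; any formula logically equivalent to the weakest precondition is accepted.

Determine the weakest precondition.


Working backward. After the program, the postcondition c - c + 8 > 2*acc + 1 && (acc - j + 4 != 7 && acc - 6 <= 2) must hold; in canonical form it is 2*acc < 7 && acc != j + 3 && acc <= 8.
Before c := acc - 7: 2*acc < 7 && acc != j + 3 && acc <= 8
Before skip: 2*acc < 7 && acc != j + 3 && acc <= 8
Before j := acc + 5: 2*acc < 7 && acc <= 8
Before acc := 2*c + c - 7: 6*c < 21 && 3*c <= 15
Answer: WP = 6*c < 21 && 3*c <= 15


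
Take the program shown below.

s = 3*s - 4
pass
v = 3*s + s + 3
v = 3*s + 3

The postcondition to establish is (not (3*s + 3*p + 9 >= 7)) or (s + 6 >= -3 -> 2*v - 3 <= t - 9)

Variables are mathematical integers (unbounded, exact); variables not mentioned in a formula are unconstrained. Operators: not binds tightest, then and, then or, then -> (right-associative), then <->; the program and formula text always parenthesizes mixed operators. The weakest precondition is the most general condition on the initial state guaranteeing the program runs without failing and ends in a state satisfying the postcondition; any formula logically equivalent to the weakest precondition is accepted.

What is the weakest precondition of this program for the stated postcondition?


Working backward. After the program, the postcondition (not (3*s + 3*p + 9 >= 7)) or (s + 6 >= -3 -> 2*v - 3 <= t - 9) must hold; in canonical form it is (not (3*p + 3*s >= -2)) or (s >= -9 -> 2*v <= t - 6).
Before v := 3*s + 3: (not (3*p + 3*s >= -2)) or (s >= -9 -> 6*s <= t - 12)
Before v := 3*s + s + 3: (not (3*p + 3*s >= -2)) or (s >= -9 -> 6*s <= t - 12)
Before skip: (not (3*p + 3*s >= -2)) or (s >= -9 -> 6*s <= t - 12)
Before s := 3*s - 4: (not (3*p + 9*s >= 10)) or (3*s >= -5 -> 18*s <= t + 12)
Answer: WP = (not (3*p + 9*s >= 10)) or (3*s >= -5 -> 18*s <= t + 12)


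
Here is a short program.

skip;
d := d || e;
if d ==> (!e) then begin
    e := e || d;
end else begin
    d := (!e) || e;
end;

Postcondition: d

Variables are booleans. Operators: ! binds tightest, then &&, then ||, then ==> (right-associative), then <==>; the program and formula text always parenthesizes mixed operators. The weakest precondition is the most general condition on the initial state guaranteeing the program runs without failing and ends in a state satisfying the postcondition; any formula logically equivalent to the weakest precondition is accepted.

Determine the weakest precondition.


Working backward. After the program, d must hold.
Then branch requires d; else branch requires true.
Before the if: (d ==> (!e)) ==> d
Before d := d || e: ((d || e) ==> (!e)) ==> (d || e)
Before skip: ((d || e) ==> (!e)) ==> (d || e)
Answer: WP = ((d || e) ==> (!e)) ==> (d || e)


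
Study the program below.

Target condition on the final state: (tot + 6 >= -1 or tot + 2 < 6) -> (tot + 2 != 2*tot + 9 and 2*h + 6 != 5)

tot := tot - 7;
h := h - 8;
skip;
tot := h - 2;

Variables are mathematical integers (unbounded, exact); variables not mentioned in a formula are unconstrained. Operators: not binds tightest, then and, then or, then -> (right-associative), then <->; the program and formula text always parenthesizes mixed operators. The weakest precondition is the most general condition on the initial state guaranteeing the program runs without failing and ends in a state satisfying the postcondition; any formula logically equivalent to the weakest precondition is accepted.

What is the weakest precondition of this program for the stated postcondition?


Working backward. After the program, the postcondition (tot + 6 >= -1 or tot + 2 < 6) -> (tot + 2 != 2*tot + 9 and 2*h + 6 != 5) must hold; in canonical form it is (tot >= -7 or tot < 4) -> (tot != -7 and 2*h != -1).
Before tot := h - 2: (h >= -5 or h < 6) -> (h != -5 and 2*h != -1)
Before skip: (h >= -5 or h < 6) -> (h != -5 and 2*h != -1)
Before h := h - 8: (h >= 3 or h < 14) -> (h != 3 and 2*h != 15)
Before tot := tot - 7: (h >= 3 or h < 14) -> (h != 3 and 2*h != 15)
Answer: WP = (h >= 3 or h < 14) -> (h != 3 and 2*h != 15)


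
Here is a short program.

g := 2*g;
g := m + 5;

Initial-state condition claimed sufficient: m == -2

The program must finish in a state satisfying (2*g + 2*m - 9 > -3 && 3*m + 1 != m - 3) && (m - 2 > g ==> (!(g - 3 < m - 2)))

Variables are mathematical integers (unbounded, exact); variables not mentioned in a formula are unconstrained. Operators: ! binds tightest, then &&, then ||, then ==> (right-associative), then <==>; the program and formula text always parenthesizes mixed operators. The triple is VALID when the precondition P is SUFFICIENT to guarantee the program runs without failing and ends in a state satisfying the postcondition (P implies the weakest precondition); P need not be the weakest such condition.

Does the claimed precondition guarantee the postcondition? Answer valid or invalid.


Working backward. After the program, the postcondition (2*g + 2*m - 9 > -3 && 3*m + 1 != m - 3) && (m - 2 > g ==> (!(g - 3 < m - 2))) must hold; in canonical form it is 2*g + 2*m > 6 && 2*m != -4 && (m > g + 2 ==> (!(g < m + 1))).
Before g := m + 5: 4*m > -4 && 2*m != -4
Before g := 2*g: 4*m > -4 && 2*m != -4
The weakest precondition is 4*m > -4 && 2*m != -4.
Check whether m == -2 implies it.
Countermodel: at the initial state m = -2, the precondition holds but the weakest precondition fails.
Answer: invalid


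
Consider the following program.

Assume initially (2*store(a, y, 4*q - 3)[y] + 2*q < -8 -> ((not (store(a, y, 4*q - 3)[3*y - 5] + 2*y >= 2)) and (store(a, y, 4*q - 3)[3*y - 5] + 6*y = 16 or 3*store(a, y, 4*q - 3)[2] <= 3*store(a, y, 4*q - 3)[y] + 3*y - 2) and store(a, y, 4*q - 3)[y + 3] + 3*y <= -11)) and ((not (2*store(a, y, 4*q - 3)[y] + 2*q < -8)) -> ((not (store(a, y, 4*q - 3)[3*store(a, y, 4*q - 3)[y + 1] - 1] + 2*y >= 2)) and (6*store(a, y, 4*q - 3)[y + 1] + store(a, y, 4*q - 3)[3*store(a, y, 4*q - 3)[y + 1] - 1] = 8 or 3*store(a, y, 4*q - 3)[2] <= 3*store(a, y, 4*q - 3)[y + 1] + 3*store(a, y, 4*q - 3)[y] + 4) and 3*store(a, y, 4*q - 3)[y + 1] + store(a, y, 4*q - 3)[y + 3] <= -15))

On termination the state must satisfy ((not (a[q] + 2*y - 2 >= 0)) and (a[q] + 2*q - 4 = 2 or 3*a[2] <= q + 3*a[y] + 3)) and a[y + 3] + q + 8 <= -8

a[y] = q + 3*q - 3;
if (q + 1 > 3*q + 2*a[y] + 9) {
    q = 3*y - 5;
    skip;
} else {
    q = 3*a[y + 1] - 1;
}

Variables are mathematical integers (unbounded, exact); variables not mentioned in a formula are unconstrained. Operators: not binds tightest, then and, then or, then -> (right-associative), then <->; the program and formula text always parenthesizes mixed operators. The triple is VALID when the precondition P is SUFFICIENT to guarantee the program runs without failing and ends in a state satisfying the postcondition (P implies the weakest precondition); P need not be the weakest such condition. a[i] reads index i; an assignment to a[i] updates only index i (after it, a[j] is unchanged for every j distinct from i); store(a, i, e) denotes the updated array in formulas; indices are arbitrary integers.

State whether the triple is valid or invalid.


Working backward. After the program, the postcondition ((not (a[q] + 2*y - 2 >= 0)) and (a[q] + 2*q - 4 = 2 or 3*a[2] <= q + 3*a[y] + 3)) and a[y + 3] + q + 8 <= -8 must hold; in canonical form it is (not (a[q] + 2*y >= 2)) and (a[q] + 2*q = 6 or 3*a[2] <= 3*a[y] + q + 3) and a[y + 3] + q <= -16.
Then branch requires (not (a[3*y - 5] + 2*y >= 2)) and (a[3*y - 5] + 6*y = 16 or 3*a[2] <= 3*a[y] + 3*y - 2) and a[y + 3] + 3*y <= -11; else branch requires (not (a[3*a[y + 1] - 1] + 2*y >= 2)) and (6*a[y + 1] + a[3*a[y + 1] - 1] = 8 or 3*a[2] <= 3*a[y + 1] + 3*a[y] + 2) and 3*a[y + 1] + a[y + 3] <= -15.
Before the if: (2*a[y] + 2*q < -8 -> ((not (a[3*y - 5] + 2*y >= 2)) and (a[3*y - 5] + 6*y = 16 or 3*a[2] <= 3*a[y] + 3*y - 2) and a[y + 3] + 3*y <= -11)) and ((not (2*a[y] + 2*q < -8)) -> ((not (a[3*a[y + 1] - 1] + 2*y >= 2)) and (6*a[y + 1] + a[3*a[y + 1] - 1] = 8 or 3*a[2] <= 3*a[y + 1] + 3*a[y] + 2) and 3*a[y + 1] + a[y + 3] <= -15))
Before a[y] := q + 3*q - 3: (2*store(a, y, 4*q - 3)[y] + 2*q < -8 -> ((not (store(a, y, 4*q - 3)[3*y - 5] + 2*y >= 2)) and (store(a, y, 4*q - 3)[3*y - 5] + 6*y = 16 or 3*store(a, y, 4*q - 3)[2] <= 3*store(a, y, 4*q - 3)[y] + 3*y - 2) and store(a, y, 4*q - 3)[y + 3] + 3*y <= -11)) and ((not (2*store(a, y, 4*q - 3)[y] + 2*q < -8)) -> ((not (store(a, y, 4*q - 3)[3*store(a, y, 4*q - 3)[y + 1] - 1] + 2*y >= 2)) and (6*store(a, y, 4*q - 3)[y + 1] + store(a, y, 4*q - 3)[3*store(a, y, 4*q - 3)[y + 1] - 1] = 8 or 3*store(a, y, 4*q - 3)[2] <= 3*store(a, y, 4*q - 3)[y + 1] + 3*store(a, y, 4*q - 3)[y] + 2) and 3*store(a, y, 4*q - 3)[y + 1] + store(a, y, 4*q - 3)[y + 3] <= -15))
The weakest precondition is (2*store(a, y, 4*q - 3)[y] + 2*q < -8 -> ((not (store(a, y, 4*q - 3)[3*y - 5] + 2*y >= 2)) and (store(a, y, 4*q - 3)[3*y - 5] + 6*y = 16 or 3*store(a, y, 4*q - 3)[2] <= 3*store(a, y, 4*q - 3)[y] + 3*y - 2) and store(a, y, 4*q - 3)[y + 3] + 3*y <= -11)) and ((not (2*store(a, y, 4*q - 3)[y] + 2*q < -8)) -> ((not (store(a, y, 4*q - 3)[3*store(a, y, 4*q - 3)[y + 1] - 1] + 2*y >= 2)) and (6*store(a, y, 4*q - 3)[y + 1] + store(a, y, 4*q - 3)[3*store(a, y, 4*q - 3)[y + 1] - 1] = 8 or 3*store(a, y, 4*q - 3)[2] <= 3*store(a, y, 4*q - 3)[y + 1] + 3*store(a, y, 4*q - 3)[y] + 2) and 3*store(a, y, 4*q - 3)[y + 1] + store(a, y, 4*q - 3)[y + 3] <= -15)).
Check whether (2*store(a, y, 4*q - 3)[y] + 2*q < -8 -> ((not (store(a, y, 4*q - 3)[3*y - 5] + 2*y >= 2)) and (store(a, y, 4*q - 3)[3*y - 5] + 6*y = 16 or 3*store(a, y, 4*q - 3)[2] <= 3*store(a, y, 4*q - 3)[y] + 3*y - 2) and store(a, y, 4*q - 3)[y + 3] + 3*y <= -11)) and ((not (2*store(a, y, 4*q - 3)[y] + 2*q < -8)) -> ((not (store(a, y, 4*q - 3)[3*store(a, y, 4*q - 3)[y + 1] - 1] + 2*y >= 2)) and (6*store(a, y, 4*q - 3)[y + 1] + store(a, y, 4*q - 3)[3*store(a, y, 4*q - 3)[y + 1] - 1] = 8 or 3*store(a, y, 4*q - 3)[2] <= 3*store(a, y, 4*q - 3)[y + 1] + 3*store(a, y, 4*q - 3)[y] + 4) and 3*store(a, y, 4*q - 3)[y + 1] + store(a, y, 4*q - 3)[y + 3] <= -15)) implies it.
Countermodel: at the initial state a = {[-1] = -5, [2] = -2, [3] = 5, [4] = 0, [6] = -15, elsewhere 5}, q = 0, y = 3, the precondition holds but the weakest precondition fails.
Answer: invalid


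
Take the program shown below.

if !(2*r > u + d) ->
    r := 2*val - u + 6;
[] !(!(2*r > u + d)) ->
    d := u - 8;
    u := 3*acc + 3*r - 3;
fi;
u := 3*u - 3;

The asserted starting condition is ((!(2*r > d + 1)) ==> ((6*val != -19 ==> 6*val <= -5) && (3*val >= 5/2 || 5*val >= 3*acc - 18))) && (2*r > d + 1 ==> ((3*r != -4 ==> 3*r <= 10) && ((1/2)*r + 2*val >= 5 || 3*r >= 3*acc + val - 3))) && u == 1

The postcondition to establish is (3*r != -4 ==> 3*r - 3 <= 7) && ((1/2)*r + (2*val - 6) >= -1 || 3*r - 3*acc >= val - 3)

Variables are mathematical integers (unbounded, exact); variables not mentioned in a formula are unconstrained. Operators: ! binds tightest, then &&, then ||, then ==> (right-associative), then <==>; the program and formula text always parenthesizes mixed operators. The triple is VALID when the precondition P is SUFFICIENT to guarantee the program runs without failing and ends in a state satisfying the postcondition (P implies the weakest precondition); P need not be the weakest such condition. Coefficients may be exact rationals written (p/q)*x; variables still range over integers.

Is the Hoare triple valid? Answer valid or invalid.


Working backward. After the program, the postcondition (3*r != -4 ==> 3*r - 3 <= 7) && ((1/2)*r + (2*val - 6) >= -1 || 3*r - 3*acc >= val - 3) must hold; in canonical form it is (3*r != -4 ==> 3*r <= 10) && ((1/2)*r + 2*val >= 5 || 3*r >= 3*acc + val - 3).
Before u := 3*u - 3: (3*r != -4 ==> 3*r <= 10) && ((1/2)*r + 2*val >= 5 || 3*r >= 3*acc + val - 3)
Then branch requires (6*val != 3*u - 22 ==> 6*val <= 3*u - 8) && (3*val >= (1/2)*u + 2 || 5*val >= 3*acc + 3*u - 21); else branch requires (3*r != -4 ==> 3*r <= 10) && ((1/2)*r + 2*val >= 5 || 3*r >= 3*acc + val - 3).
Before the if: ((!(2*r > d + u)) ==> ((6*val != 3*u - 22 ==> 6*val <= 3*u - 8) && (3*val >= (1/2)*u + 2 || 5*val >= 3*acc + 3*u - 21))) && (2*r > d + u ==> ((3*r != -4 ==> 3*r <= 10) && ((1/2)*r + 2*val >= 5 || 3*r >= 3*acc + val - 3)))
The weakest precondition is ((!(2*r > d + u)) ==> ((6*val != 3*u - 22 ==> 6*val <= 3*u - 8) && (3*val >= (1/2)*u + 2 || 5*val >= 3*acc + 3*u - 21))) && (2*r > d + u ==> ((3*r != -4 ==> 3*r <= 10) && ((1/2)*r + 2*val >= 5 || 3*r >= 3*acc + val - 3))).
Check whether ((!(2*r > d + 1)) ==> ((6*val != -19 ==> 6*val <= -5) && (3*val >= 5/2 || 5*val >= 3*acc - 18))) && (2*r > d + 1 ==> ((3*r != -4 ==> 3*r <= 10) && ((1/2)*r + 2*val >= 5 || 3*r >= 3*acc + val - 3))) && u == 1 implies it.
Every state satisfying the precondition satisfies the weakest precondition: the implication holds.
Answer: valid


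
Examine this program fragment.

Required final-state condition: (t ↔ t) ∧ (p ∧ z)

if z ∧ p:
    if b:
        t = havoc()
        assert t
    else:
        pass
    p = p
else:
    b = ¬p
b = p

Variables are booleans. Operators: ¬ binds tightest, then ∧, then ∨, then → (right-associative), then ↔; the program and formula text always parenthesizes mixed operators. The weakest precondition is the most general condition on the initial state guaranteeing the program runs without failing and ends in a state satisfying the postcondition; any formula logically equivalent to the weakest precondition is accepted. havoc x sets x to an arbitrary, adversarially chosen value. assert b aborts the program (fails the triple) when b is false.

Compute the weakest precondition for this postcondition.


Working backward. After the program, the postcondition (t ↔ t) ∧ (p ∧ z) must hold; in canonical form it is p ∧ z.
Before b := p: p ∧ z
Then branch requires (¬b) ∧ ((¬b) → (p ∧ z)); else branch requires p ∧ z.
Before the if: ((z ∧ p) → ((¬b) ∧ ((¬b) → (p ∧ z)))) ∧ ((¬(z ∧ p)) → (p ∧ z))
Answer: WP = ((z ∧ p) → ((¬b) ∧ ((¬b) → (p ∧ z)))) ∧ ((¬(z ∧ p)) → (p ∧ z))


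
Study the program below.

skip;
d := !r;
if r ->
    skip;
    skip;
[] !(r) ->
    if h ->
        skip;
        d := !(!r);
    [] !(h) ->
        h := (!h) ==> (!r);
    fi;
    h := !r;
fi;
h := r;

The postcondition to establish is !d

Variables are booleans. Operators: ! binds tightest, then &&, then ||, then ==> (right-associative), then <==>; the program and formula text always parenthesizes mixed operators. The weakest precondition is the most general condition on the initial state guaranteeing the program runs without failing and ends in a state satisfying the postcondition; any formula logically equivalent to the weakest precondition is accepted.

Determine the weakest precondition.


Working backward. After the program, !d must hold.
Before h := r: !d
Then branch requires !d; else branch requires (h ==> (!r)) && ((!h) ==> (!d)).
Before the if: (r ==> (!d)) && ((!r) ==> ((h ==> (!r)) && ((!h) ==> (!d))))
Before d := !r: (!r) ==> ((h ==> (!r)) && ((!h) ==> r))
Before skip: (!r) ==> ((h ==> (!r)) && ((!h) ==> r))
Answer: WP = (!r) ==> ((h ==> (!r)) && ((!h) ==> r))


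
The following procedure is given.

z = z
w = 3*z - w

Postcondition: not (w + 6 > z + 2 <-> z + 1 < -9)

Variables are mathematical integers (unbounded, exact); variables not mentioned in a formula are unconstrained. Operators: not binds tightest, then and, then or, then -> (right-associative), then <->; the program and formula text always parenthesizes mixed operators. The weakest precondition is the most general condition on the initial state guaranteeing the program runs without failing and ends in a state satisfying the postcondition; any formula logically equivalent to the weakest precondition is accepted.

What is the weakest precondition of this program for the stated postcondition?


Working backward. After the program, the postcondition not (w + 6 > z + 2 <-> z + 1 < -9) must hold; in canonical form it is not (w > z - 4 <-> z < -10).
Before w := 3*z - w: not (2*z > w - 4 <-> z < -10)
Before z := z: not (2*z > w - 4 <-> z < -10)
Answer: WP = not (2*z > w - 4 <-> z < -10)


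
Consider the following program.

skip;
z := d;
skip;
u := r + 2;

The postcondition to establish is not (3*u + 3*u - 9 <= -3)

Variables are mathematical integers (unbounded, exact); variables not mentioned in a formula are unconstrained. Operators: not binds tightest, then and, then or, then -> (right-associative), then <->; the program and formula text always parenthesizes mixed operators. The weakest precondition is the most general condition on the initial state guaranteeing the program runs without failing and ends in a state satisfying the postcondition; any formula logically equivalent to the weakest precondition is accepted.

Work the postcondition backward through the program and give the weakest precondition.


Working backward. After the program, the postcondition not (3*u + 3*u - 9 <= -3) must hold; in canonical form it is not (6*u <= 6).
Before u := r + 2: not (6*r <= -6)
Before skip: not (6*r <= -6)
Before z := d: not (6*r <= -6)
Before skip: not (6*r <= -6)
Answer: WP = not (6*r <= -6)
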